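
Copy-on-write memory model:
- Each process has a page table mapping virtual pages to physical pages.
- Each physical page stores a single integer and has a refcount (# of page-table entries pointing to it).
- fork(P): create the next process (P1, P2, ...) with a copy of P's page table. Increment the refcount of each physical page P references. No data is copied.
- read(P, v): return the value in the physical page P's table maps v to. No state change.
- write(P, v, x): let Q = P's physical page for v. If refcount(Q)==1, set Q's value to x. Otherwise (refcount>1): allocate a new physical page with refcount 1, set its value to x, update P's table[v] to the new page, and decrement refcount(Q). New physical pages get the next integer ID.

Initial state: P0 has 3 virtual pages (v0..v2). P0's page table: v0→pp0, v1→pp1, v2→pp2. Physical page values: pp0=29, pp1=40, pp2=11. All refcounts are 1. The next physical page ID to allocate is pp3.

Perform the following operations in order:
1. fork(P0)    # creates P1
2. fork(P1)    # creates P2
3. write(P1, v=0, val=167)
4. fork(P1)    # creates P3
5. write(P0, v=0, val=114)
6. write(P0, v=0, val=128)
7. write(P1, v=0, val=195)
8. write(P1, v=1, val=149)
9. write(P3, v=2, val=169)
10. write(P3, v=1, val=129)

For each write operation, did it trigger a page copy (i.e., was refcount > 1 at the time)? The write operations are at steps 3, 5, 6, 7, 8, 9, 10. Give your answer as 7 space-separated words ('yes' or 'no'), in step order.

Op 1: fork(P0) -> P1. 3 ppages; refcounts: pp0:2 pp1:2 pp2:2
Op 2: fork(P1) -> P2. 3 ppages; refcounts: pp0:3 pp1:3 pp2:3
Op 3: write(P1, v0, 167). refcount(pp0)=3>1 -> COPY to pp3. 4 ppages; refcounts: pp0:2 pp1:3 pp2:3 pp3:1
Op 4: fork(P1) -> P3. 4 ppages; refcounts: pp0:2 pp1:4 pp2:4 pp3:2
Op 5: write(P0, v0, 114). refcount(pp0)=2>1 -> COPY to pp4. 5 ppages; refcounts: pp0:1 pp1:4 pp2:4 pp3:2 pp4:1
Op 6: write(P0, v0, 128). refcount(pp4)=1 -> write in place. 5 ppages; refcounts: pp0:1 pp1:4 pp2:4 pp3:2 pp4:1
Op 7: write(P1, v0, 195). refcount(pp3)=2>1 -> COPY to pp5. 6 ppages; refcounts: pp0:1 pp1:4 pp2:4 pp3:1 pp4:1 pp5:1
Op 8: write(P1, v1, 149). refcount(pp1)=4>1 -> COPY to pp6. 7 ppages; refcounts: pp0:1 pp1:3 pp2:4 pp3:1 pp4:1 pp5:1 pp6:1
Op 9: write(P3, v2, 169). refcount(pp2)=4>1 -> COPY to pp7. 8 ppages; refcounts: pp0:1 pp1:3 pp2:3 pp3:1 pp4:1 pp5:1 pp6:1 pp7:1
Op 10: write(P3, v1, 129). refcount(pp1)=3>1 -> COPY to pp8. 9 ppages; refcounts: pp0:1 pp1:2 pp2:3 pp3:1 pp4:1 pp5:1 pp6:1 pp7:1 pp8:1

yes yes no yes yes yes yes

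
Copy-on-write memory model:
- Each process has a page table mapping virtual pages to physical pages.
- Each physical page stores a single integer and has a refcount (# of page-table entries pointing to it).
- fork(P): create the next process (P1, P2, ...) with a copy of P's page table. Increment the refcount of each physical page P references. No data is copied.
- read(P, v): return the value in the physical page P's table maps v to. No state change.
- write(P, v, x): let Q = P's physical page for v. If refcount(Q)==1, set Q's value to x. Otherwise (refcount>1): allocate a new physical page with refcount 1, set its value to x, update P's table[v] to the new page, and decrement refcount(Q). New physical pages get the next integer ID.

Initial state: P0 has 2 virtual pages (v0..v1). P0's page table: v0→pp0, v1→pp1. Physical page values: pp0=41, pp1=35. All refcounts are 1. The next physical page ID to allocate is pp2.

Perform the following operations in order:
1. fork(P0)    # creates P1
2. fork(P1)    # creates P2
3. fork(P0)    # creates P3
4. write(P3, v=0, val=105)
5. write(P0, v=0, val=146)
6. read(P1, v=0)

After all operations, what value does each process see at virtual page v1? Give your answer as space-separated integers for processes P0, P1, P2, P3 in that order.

Answer: 35 35 35 35

Derivation:
Op 1: fork(P0) -> P1. 2 ppages; refcounts: pp0:2 pp1:2
Op 2: fork(P1) -> P2. 2 ppages; refcounts: pp0:3 pp1:3
Op 3: fork(P0) -> P3. 2 ppages; refcounts: pp0:4 pp1:4
Op 4: write(P3, v0, 105). refcount(pp0)=4>1 -> COPY to pp2. 3 ppages; refcounts: pp0:3 pp1:4 pp2:1
Op 5: write(P0, v0, 146). refcount(pp0)=3>1 -> COPY to pp3. 4 ppages; refcounts: pp0:2 pp1:4 pp2:1 pp3:1
Op 6: read(P1, v0) -> 41. No state change.
P0: v1 -> pp1 = 35
P1: v1 -> pp1 = 35
P2: v1 -> pp1 = 35
P3: v1 -> pp1 = 35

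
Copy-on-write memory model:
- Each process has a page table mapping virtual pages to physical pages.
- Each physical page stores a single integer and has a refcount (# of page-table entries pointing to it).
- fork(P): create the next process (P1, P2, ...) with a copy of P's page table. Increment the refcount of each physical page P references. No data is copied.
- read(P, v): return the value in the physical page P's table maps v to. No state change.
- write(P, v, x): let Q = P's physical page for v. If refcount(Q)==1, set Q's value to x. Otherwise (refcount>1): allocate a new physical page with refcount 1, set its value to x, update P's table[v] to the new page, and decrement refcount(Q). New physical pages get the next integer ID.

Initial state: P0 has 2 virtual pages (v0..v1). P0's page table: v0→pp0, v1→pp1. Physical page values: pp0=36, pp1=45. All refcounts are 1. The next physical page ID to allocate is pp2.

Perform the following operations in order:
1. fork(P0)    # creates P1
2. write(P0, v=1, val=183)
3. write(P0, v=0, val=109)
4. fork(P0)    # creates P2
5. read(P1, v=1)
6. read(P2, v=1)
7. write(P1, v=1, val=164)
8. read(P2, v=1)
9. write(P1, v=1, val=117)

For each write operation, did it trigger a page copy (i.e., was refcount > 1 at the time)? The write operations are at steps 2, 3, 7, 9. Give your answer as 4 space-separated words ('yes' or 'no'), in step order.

Op 1: fork(P0) -> P1. 2 ppages; refcounts: pp0:2 pp1:2
Op 2: write(P0, v1, 183). refcount(pp1)=2>1 -> COPY to pp2. 3 ppages; refcounts: pp0:2 pp1:1 pp2:1
Op 3: write(P0, v0, 109). refcount(pp0)=2>1 -> COPY to pp3. 4 ppages; refcounts: pp0:1 pp1:1 pp2:1 pp3:1
Op 4: fork(P0) -> P2. 4 ppages; refcounts: pp0:1 pp1:1 pp2:2 pp3:2
Op 5: read(P1, v1) -> 45. No state change.
Op 6: read(P2, v1) -> 183. No state change.
Op 7: write(P1, v1, 164). refcount(pp1)=1 -> write in place. 4 ppages; refcounts: pp0:1 pp1:1 pp2:2 pp3:2
Op 8: read(P2, v1) -> 183. No state change.
Op 9: write(P1, v1, 117). refcount(pp1)=1 -> write in place. 4 ppages; refcounts: pp0:1 pp1:1 pp2:2 pp3:2

yes yes no no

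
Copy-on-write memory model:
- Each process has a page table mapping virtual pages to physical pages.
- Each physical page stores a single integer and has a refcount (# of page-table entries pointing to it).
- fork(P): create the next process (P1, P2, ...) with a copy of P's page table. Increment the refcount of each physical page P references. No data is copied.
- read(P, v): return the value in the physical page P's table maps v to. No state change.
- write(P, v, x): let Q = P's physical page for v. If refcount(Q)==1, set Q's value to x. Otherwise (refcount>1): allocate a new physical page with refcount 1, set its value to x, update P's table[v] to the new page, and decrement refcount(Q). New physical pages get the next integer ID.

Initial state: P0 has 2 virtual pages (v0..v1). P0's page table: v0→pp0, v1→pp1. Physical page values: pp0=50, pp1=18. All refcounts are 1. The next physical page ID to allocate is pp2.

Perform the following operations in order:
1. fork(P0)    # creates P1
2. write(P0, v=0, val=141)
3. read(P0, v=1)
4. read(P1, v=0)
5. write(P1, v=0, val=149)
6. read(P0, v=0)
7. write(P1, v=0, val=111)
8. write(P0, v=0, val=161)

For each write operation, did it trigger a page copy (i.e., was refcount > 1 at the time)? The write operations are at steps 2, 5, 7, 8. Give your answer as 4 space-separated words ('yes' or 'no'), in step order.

Op 1: fork(P0) -> P1. 2 ppages; refcounts: pp0:2 pp1:2
Op 2: write(P0, v0, 141). refcount(pp0)=2>1 -> COPY to pp2. 3 ppages; refcounts: pp0:1 pp1:2 pp2:1
Op 3: read(P0, v1) -> 18. No state change.
Op 4: read(P1, v0) -> 50. No state change.
Op 5: write(P1, v0, 149). refcount(pp0)=1 -> write in place. 3 ppages; refcounts: pp0:1 pp1:2 pp2:1
Op 6: read(P0, v0) -> 141. No state change.
Op 7: write(P1, v0, 111). refcount(pp0)=1 -> write in place. 3 ppages; refcounts: pp0:1 pp1:2 pp2:1
Op 8: write(P0, v0, 161). refcount(pp2)=1 -> write in place. 3 ppages; refcounts: pp0:1 pp1:2 pp2:1

yes no no no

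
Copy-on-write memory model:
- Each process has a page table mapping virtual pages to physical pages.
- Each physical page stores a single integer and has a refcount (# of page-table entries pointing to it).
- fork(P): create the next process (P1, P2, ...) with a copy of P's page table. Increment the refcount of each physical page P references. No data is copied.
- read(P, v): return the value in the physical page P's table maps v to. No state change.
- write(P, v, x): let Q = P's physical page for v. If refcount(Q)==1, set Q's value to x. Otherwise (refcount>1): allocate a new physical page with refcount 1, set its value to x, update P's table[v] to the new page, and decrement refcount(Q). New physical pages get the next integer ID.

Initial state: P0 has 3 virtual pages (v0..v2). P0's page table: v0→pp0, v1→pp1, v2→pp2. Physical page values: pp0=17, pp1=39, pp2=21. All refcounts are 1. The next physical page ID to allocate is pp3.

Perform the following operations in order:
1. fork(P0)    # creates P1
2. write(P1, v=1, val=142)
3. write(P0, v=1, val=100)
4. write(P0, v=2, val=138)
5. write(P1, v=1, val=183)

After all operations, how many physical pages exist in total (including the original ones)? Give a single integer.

Op 1: fork(P0) -> P1. 3 ppages; refcounts: pp0:2 pp1:2 pp2:2
Op 2: write(P1, v1, 142). refcount(pp1)=2>1 -> COPY to pp3. 4 ppages; refcounts: pp0:2 pp1:1 pp2:2 pp3:1
Op 3: write(P0, v1, 100). refcount(pp1)=1 -> write in place. 4 ppages; refcounts: pp0:2 pp1:1 pp2:2 pp3:1
Op 4: write(P0, v2, 138). refcount(pp2)=2>1 -> COPY to pp4. 5 ppages; refcounts: pp0:2 pp1:1 pp2:1 pp3:1 pp4:1
Op 5: write(P1, v1, 183). refcount(pp3)=1 -> write in place. 5 ppages; refcounts: pp0:2 pp1:1 pp2:1 pp3:1 pp4:1

Answer: 5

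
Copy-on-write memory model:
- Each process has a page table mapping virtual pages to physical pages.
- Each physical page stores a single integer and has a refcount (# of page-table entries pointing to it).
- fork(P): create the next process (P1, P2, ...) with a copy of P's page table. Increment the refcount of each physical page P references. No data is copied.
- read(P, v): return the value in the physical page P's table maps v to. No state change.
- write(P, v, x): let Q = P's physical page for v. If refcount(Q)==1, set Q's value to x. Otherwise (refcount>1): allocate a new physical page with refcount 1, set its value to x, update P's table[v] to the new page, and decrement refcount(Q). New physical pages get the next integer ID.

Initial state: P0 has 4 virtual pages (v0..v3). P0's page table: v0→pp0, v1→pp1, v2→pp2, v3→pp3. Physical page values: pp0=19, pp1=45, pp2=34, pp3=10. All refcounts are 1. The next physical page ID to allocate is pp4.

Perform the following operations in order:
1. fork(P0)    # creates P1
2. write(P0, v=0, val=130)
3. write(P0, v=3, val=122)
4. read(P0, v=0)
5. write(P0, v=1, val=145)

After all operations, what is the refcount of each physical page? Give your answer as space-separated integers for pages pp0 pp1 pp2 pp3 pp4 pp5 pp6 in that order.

Answer: 1 1 2 1 1 1 1

Derivation:
Op 1: fork(P0) -> P1. 4 ppages; refcounts: pp0:2 pp1:2 pp2:2 pp3:2
Op 2: write(P0, v0, 130). refcount(pp0)=2>1 -> COPY to pp4. 5 ppages; refcounts: pp0:1 pp1:2 pp2:2 pp3:2 pp4:1
Op 3: write(P0, v3, 122). refcount(pp3)=2>1 -> COPY to pp5. 6 ppages; refcounts: pp0:1 pp1:2 pp2:2 pp3:1 pp4:1 pp5:1
Op 4: read(P0, v0) -> 130. No state change.
Op 5: write(P0, v1, 145). refcount(pp1)=2>1 -> COPY to pp6. 7 ppages; refcounts: pp0:1 pp1:1 pp2:2 pp3:1 pp4:1 pp5:1 pp6:1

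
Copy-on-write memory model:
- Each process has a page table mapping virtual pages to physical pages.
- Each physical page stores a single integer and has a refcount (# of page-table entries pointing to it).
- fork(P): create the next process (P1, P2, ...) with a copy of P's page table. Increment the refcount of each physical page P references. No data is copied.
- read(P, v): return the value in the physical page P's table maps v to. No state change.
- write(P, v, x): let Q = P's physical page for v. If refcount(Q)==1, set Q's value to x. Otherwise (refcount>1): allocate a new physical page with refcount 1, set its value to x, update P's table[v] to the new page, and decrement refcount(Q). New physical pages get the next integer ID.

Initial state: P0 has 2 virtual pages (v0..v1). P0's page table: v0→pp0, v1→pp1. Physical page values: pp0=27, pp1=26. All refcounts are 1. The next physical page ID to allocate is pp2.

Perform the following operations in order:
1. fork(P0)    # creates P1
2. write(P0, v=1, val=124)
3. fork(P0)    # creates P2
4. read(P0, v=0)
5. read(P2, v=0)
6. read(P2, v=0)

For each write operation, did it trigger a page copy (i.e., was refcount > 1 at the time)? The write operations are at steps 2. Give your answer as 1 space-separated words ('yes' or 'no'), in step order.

Op 1: fork(P0) -> P1. 2 ppages; refcounts: pp0:2 pp1:2
Op 2: write(P0, v1, 124). refcount(pp1)=2>1 -> COPY to pp2. 3 ppages; refcounts: pp0:2 pp1:1 pp2:1
Op 3: fork(P0) -> P2. 3 ppages; refcounts: pp0:3 pp1:1 pp2:2
Op 4: read(P0, v0) -> 27. No state change.
Op 5: read(P2, v0) -> 27. No state change.
Op 6: read(P2, v0) -> 27. No state change.

yes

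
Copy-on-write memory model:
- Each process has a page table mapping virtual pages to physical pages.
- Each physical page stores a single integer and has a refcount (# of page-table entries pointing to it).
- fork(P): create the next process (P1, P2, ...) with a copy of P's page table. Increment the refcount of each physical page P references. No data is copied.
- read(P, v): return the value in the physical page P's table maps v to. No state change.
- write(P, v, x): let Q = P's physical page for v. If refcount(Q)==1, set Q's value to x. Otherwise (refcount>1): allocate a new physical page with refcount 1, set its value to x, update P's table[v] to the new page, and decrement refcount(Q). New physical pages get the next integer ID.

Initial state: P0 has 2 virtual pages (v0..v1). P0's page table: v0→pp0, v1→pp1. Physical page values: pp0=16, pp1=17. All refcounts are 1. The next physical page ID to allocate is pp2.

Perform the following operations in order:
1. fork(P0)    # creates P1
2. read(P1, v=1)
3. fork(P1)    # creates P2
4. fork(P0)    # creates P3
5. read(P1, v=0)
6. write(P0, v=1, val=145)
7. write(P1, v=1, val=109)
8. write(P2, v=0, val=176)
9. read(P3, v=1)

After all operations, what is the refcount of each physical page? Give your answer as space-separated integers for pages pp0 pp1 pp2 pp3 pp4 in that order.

Op 1: fork(P0) -> P1. 2 ppages; refcounts: pp0:2 pp1:2
Op 2: read(P1, v1) -> 17. No state change.
Op 3: fork(P1) -> P2. 2 ppages; refcounts: pp0:3 pp1:3
Op 4: fork(P0) -> P3. 2 ppages; refcounts: pp0:4 pp1:4
Op 5: read(P1, v0) -> 16. No state change.
Op 6: write(P0, v1, 145). refcount(pp1)=4>1 -> COPY to pp2. 3 ppages; refcounts: pp0:4 pp1:3 pp2:1
Op 7: write(P1, v1, 109). refcount(pp1)=3>1 -> COPY to pp3. 4 ppages; refcounts: pp0:4 pp1:2 pp2:1 pp3:1
Op 8: write(P2, v0, 176). refcount(pp0)=4>1 -> COPY to pp4. 5 ppages; refcounts: pp0:3 pp1:2 pp2:1 pp3:1 pp4:1
Op 9: read(P3, v1) -> 17. No state change.

Answer: 3 2 1 1 1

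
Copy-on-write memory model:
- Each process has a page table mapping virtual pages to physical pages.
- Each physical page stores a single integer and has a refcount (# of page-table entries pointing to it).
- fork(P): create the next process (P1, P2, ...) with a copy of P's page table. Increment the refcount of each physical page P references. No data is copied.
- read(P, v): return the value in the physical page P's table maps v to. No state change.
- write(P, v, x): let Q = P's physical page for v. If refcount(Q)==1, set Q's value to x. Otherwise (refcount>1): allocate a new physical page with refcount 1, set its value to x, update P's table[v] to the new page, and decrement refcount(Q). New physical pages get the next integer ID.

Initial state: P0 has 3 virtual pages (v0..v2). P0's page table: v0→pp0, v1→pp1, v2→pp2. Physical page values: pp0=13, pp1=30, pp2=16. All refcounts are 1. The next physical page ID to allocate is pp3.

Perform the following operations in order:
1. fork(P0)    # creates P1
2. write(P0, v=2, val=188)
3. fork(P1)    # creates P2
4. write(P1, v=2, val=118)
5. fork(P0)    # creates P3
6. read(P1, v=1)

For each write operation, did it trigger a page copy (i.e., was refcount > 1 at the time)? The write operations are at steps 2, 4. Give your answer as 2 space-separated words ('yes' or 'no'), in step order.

Op 1: fork(P0) -> P1. 3 ppages; refcounts: pp0:2 pp1:2 pp2:2
Op 2: write(P0, v2, 188). refcount(pp2)=2>1 -> COPY to pp3. 4 ppages; refcounts: pp0:2 pp1:2 pp2:1 pp3:1
Op 3: fork(P1) -> P2. 4 ppages; refcounts: pp0:3 pp1:3 pp2:2 pp3:1
Op 4: write(P1, v2, 118). refcount(pp2)=2>1 -> COPY to pp4. 5 ppages; refcounts: pp0:3 pp1:3 pp2:1 pp3:1 pp4:1
Op 5: fork(P0) -> P3. 5 ppages; refcounts: pp0:4 pp1:4 pp2:1 pp3:2 pp4:1
Op 6: read(P1, v1) -> 30. No state change.

yes yes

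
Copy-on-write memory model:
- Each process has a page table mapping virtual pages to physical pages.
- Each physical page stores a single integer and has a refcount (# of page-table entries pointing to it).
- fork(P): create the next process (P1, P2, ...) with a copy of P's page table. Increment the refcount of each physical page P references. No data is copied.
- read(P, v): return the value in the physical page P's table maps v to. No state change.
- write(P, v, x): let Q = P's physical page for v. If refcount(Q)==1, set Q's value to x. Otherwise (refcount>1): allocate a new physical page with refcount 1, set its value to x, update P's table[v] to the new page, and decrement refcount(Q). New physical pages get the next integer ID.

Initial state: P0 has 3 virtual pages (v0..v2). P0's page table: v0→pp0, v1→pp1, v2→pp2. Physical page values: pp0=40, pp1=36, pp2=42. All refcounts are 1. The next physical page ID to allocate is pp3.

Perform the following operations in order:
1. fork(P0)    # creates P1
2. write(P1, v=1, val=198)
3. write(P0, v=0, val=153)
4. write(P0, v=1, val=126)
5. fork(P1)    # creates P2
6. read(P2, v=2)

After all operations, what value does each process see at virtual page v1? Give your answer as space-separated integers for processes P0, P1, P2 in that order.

Answer: 126 198 198

Derivation:
Op 1: fork(P0) -> P1. 3 ppages; refcounts: pp0:2 pp1:2 pp2:2
Op 2: write(P1, v1, 198). refcount(pp1)=2>1 -> COPY to pp3. 4 ppages; refcounts: pp0:2 pp1:1 pp2:2 pp3:1
Op 3: write(P0, v0, 153). refcount(pp0)=2>1 -> COPY to pp4. 5 ppages; refcounts: pp0:1 pp1:1 pp2:2 pp3:1 pp4:1
Op 4: write(P0, v1, 126). refcount(pp1)=1 -> write in place. 5 ppages; refcounts: pp0:1 pp1:1 pp2:2 pp3:1 pp4:1
Op 5: fork(P1) -> P2. 5 ppages; refcounts: pp0:2 pp1:1 pp2:3 pp3:2 pp4:1
Op 6: read(P2, v2) -> 42. No state change.
P0: v1 -> pp1 = 126
P1: v1 -> pp3 = 198
P2: v1 -> pp3 = 198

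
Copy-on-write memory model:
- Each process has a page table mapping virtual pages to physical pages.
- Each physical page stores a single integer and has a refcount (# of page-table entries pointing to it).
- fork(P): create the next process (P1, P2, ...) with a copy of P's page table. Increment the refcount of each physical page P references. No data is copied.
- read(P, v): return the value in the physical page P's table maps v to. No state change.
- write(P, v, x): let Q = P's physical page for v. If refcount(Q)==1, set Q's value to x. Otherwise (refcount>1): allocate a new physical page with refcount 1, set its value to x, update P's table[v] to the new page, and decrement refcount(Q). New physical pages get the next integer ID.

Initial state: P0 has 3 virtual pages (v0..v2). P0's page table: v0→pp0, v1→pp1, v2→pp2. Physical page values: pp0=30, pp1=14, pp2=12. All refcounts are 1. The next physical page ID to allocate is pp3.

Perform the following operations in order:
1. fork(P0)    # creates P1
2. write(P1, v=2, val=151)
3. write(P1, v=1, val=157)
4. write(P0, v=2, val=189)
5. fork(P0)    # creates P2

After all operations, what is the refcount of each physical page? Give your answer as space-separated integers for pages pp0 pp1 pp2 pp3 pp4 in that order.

Answer: 3 2 2 1 1

Derivation:
Op 1: fork(P0) -> P1. 3 ppages; refcounts: pp0:2 pp1:2 pp2:2
Op 2: write(P1, v2, 151). refcount(pp2)=2>1 -> COPY to pp3. 4 ppages; refcounts: pp0:2 pp1:2 pp2:1 pp3:1
Op 3: write(P1, v1, 157). refcount(pp1)=2>1 -> COPY to pp4. 5 ppages; refcounts: pp0:2 pp1:1 pp2:1 pp3:1 pp4:1
Op 4: write(P0, v2, 189). refcount(pp2)=1 -> write in place. 5 ppages; refcounts: pp0:2 pp1:1 pp2:1 pp3:1 pp4:1
Op 5: fork(P0) -> P2. 5 ppages; refcounts: pp0:3 pp1:2 pp2:2 pp3:1 pp4:1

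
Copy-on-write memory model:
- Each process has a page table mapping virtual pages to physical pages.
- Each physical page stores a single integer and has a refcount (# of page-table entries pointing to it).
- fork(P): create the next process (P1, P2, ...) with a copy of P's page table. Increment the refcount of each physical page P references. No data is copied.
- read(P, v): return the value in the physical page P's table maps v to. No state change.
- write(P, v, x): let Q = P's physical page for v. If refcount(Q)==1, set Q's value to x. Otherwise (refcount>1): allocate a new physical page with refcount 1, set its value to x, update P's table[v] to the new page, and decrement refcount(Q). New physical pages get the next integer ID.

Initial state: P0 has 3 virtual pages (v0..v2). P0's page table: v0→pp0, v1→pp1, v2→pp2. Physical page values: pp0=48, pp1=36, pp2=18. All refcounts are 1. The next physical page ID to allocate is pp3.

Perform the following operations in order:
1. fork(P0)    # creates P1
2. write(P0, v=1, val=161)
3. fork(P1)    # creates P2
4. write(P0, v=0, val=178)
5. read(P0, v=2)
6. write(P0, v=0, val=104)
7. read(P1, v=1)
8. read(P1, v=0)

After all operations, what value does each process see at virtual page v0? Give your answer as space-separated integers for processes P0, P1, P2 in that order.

Answer: 104 48 48

Derivation:
Op 1: fork(P0) -> P1. 3 ppages; refcounts: pp0:2 pp1:2 pp2:2
Op 2: write(P0, v1, 161). refcount(pp1)=2>1 -> COPY to pp3. 4 ppages; refcounts: pp0:2 pp1:1 pp2:2 pp3:1
Op 3: fork(P1) -> P2. 4 ppages; refcounts: pp0:3 pp1:2 pp2:3 pp3:1
Op 4: write(P0, v0, 178). refcount(pp0)=3>1 -> COPY to pp4. 5 ppages; refcounts: pp0:2 pp1:2 pp2:3 pp3:1 pp4:1
Op 5: read(P0, v2) -> 18. No state change.
Op 6: write(P0, v0, 104). refcount(pp4)=1 -> write in place. 5 ppages; refcounts: pp0:2 pp1:2 pp2:3 pp3:1 pp4:1
Op 7: read(P1, v1) -> 36. No state change.
Op 8: read(P1, v0) -> 48. No state change.
P0: v0 -> pp4 = 104
P1: v0 -> pp0 = 48
P2: v0 -> pp0 = 48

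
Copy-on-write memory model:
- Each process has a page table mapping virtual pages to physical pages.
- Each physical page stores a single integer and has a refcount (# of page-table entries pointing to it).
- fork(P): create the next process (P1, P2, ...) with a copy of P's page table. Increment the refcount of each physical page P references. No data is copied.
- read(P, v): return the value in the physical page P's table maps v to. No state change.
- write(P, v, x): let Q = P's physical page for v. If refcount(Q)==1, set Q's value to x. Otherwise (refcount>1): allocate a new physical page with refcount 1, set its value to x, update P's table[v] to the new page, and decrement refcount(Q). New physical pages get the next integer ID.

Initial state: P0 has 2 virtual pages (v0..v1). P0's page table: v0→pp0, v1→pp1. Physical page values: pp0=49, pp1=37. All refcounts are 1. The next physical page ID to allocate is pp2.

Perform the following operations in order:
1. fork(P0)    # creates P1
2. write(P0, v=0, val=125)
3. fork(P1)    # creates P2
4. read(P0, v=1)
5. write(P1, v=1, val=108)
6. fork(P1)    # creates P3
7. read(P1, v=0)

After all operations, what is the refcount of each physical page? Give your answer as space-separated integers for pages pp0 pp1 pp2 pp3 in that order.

Answer: 3 2 1 2

Derivation:
Op 1: fork(P0) -> P1. 2 ppages; refcounts: pp0:2 pp1:2
Op 2: write(P0, v0, 125). refcount(pp0)=2>1 -> COPY to pp2. 3 ppages; refcounts: pp0:1 pp1:2 pp2:1
Op 3: fork(P1) -> P2. 3 ppages; refcounts: pp0:2 pp1:3 pp2:1
Op 4: read(P0, v1) -> 37. No state change.
Op 5: write(P1, v1, 108). refcount(pp1)=3>1 -> COPY to pp3. 4 ppages; refcounts: pp0:2 pp1:2 pp2:1 pp3:1
Op 6: fork(P1) -> P3. 4 ppages; refcounts: pp0:3 pp1:2 pp2:1 pp3:2
Op 7: read(P1, v0) -> 49. No state change.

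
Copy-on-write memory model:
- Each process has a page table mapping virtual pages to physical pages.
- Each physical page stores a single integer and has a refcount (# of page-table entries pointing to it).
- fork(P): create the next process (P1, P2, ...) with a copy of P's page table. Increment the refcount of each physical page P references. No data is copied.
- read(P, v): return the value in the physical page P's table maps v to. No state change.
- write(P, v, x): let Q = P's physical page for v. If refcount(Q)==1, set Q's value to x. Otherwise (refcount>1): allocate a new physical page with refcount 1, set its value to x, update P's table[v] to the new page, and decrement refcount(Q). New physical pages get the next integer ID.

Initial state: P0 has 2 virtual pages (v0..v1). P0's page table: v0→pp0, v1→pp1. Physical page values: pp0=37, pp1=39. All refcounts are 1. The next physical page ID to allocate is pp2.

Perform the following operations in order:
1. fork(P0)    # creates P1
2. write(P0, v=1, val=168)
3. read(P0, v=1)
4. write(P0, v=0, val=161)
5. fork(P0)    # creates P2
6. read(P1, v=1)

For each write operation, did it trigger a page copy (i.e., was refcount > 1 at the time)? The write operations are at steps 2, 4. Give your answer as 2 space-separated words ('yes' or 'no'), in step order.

Op 1: fork(P0) -> P1. 2 ppages; refcounts: pp0:2 pp1:2
Op 2: write(P0, v1, 168). refcount(pp1)=2>1 -> COPY to pp2. 3 ppages; refcounts: pp0:2 pp1:1 pp2:1
Op 3: read(P0, v1) -> 168. No state change.
Op 4: write(P0, v0, 161). refcount(pp0)=2>1 -> COPY to pp3. 4 ppages; refcounts: pp0:1 pp1:1 pp2:1 pp3:1
Op 5: fork(P0) -> P2. 4 ppages; refcounts: pp0:1 pp1:1 pp2:2 pp3:2
Op 6: read(P1, v1) -> 39. No state change.

yes yes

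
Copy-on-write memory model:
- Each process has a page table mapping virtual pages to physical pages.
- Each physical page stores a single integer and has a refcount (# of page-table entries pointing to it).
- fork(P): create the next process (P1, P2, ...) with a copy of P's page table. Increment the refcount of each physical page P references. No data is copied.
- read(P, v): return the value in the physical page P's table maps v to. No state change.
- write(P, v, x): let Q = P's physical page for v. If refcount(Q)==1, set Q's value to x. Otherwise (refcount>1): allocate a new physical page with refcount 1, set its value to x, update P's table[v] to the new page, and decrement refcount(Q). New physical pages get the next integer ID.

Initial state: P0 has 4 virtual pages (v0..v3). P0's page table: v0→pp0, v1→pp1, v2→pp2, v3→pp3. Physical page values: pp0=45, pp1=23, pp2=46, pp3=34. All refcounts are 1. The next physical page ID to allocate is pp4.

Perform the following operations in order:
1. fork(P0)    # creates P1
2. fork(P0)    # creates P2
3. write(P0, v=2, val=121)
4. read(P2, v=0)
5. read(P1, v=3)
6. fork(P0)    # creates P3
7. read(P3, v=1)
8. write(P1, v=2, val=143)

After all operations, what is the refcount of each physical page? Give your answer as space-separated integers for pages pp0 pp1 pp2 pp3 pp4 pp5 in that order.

Answer: 4 4 1 4 2 1

Derivation:
Op 1: fork(P0) -> P1. 4 ppages; refcounts: pp0:2 pp1:2 pp2:2 pp3:2
Op 2: fork(P0) -> P2. 4 ppages; refcounts: pp0:3 pp1:3 pp2:3 pp3:3
Op 3: write(P0, v2, 121). refcount(pp2)=3>1 -> COPY to pp4. 5 ppages; refcounts: pp0:3 pp1:3 pp2:2 pp3:3 pp4:1
Op 4: read(P2, v0) -> 45. No state change.
Op 5: read(P1, v3) -> 34. No state change.
Op 6: fork(P0) -> P3. 5 ppages; refcounts: pp0:4 pp1:4 pp2:2 pp3:4 pp4:2
Op 7: read(P3, v1) -> 23. No state change.
Op 8: write(P1, v2, 143). refcount(pp2)=2>1 -> COPY to pp5. 6 ppages; refcounts: pp0:4 pp1:4 pp2:1 pp3:4 pp4:2 pp5:1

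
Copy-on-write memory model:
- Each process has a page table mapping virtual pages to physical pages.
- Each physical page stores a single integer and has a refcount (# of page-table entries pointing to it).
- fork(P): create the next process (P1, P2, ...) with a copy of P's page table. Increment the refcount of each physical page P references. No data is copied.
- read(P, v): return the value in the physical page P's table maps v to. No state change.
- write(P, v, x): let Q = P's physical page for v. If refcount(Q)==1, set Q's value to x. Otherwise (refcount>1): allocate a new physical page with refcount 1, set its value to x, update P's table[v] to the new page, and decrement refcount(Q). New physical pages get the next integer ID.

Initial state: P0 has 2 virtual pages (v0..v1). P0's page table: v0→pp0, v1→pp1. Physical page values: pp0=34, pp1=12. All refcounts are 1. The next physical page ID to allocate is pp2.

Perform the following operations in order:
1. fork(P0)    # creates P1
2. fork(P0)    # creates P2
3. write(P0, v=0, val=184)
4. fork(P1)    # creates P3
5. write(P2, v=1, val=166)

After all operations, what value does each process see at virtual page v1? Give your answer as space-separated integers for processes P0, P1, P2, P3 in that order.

Op 1: fork(P0) -> P1. 2 ppages; refcounts: pp0:2 pp1:2
Op 2: fork(P0) -> P2. 2 ppages; refcounts: pp0:3 pp1:3
Op 3: write(P0, v0, 184). refcount(pp0)=3>1 -> COPY to pp2. 3 ppages; refcounts: pp0:2 pp1:3 pp2:1
Op 4: fork(P1) -> P3. 3 ppages; refcounts: pp0:3 pp1:4 pp2:1
Op 5: write(P2, v1, 166). refcount(pp1)=4>1 -> COPY to pp3. 4 ppages; refcounts: pp0:3 pp1:3 pp2:1 pp3:1
P0: v1 -> pp1 = 12
P1: v1 -> pp1 = 12
P2: v1 -> pp3 = 166
P3: v1 -> pp1 = 12

Answer: 12 12 166 12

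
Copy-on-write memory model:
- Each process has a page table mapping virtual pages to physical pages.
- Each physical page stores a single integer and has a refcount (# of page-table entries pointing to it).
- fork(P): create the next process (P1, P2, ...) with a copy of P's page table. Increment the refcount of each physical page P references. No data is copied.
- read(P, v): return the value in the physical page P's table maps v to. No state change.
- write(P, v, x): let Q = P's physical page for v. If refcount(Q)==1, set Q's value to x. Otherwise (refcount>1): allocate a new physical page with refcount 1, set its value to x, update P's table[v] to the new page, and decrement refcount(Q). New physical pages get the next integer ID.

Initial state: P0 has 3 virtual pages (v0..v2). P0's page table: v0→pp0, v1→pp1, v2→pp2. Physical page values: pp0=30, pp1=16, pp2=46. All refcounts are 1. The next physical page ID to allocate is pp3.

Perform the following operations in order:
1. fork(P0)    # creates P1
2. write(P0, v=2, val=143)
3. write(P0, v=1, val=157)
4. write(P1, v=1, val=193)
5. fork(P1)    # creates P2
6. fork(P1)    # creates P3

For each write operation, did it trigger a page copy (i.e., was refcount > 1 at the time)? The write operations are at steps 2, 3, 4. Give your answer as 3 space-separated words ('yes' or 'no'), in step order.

Op 1: fork(P0) -> P1. 3 ppages; refcounts: pp0:2 pp1:2 pp2:2
Op 2: write(P0, v2, 143). refcount(pp2)=2>1 -> COPY to pp3. 4 ppages; refcounts: pp0:2 pp1:2 pp2:1 pp3:1
Op 3: write(P0, v1, 157). refcount(pp1)=2>1 -> COPY to pp4. 5 ppages; refcounts: pp0:2 pp1:1 pp2:1 pp3:1 pp4:1
Op 4: write(P1, v1, 193). refcount(pp1)=1 -> write in place. 5 ppages; refcounts: pp0:2 pp1:1 pp2:1 pp3:1 pp4:1
Op 5: fork(P1) -> P2. 5 ppages; refcounts: pp0:3 pp1:2 pp2:2 pp3:1 pp4:1
Op 6: fork(P1) -> P3. 5 ppages; refcounts: pp0:4 pp1:3 pp2:3 pp3:1 pp4:1

yes yes no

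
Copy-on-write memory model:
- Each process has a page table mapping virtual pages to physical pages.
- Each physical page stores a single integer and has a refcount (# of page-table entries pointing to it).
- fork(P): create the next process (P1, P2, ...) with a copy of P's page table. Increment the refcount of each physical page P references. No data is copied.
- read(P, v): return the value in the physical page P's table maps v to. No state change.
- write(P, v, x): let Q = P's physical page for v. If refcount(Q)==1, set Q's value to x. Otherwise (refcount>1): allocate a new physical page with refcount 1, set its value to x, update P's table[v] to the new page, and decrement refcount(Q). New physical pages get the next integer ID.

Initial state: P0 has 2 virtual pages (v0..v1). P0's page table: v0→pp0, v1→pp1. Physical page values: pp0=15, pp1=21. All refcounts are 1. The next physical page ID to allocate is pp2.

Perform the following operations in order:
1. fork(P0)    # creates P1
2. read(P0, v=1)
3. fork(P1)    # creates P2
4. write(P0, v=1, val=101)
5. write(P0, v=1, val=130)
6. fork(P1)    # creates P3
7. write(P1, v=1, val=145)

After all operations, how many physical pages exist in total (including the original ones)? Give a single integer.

Op 1: fork(P0) -> P1. 2 ppages; refcounts: pp0:2 pp1:2
Op 2: read(P0, v1) -> 21. No state change.
Op 3: fork(P1) -> P2. 2 ppages; refcounts: pp0:3 pp1:3
Op 4: write(P0, v1, 101). refcount(pp1)=3>1 -> COPY to pp2. 3 ppages; refcounts: pp0:3 pp1:2 pp2:1
Op 5: write(P0, v1, 130). refcount(pp2)=1 -> write in place. 3 ppages; refcounts: pp0:3 pp1:2 pp2:1
Op 6: fork(P1) -> P3. 3 ppages; refcounts: pp0:4 pp1:3 pp2:1
Op 7: write(P1, v1, 145). refcount(pp1)=3>1 -> COPY to pp3. 4 ppages; refcounts: pp0:4 pp1:2 pp2:1 pp3:1

Answer: 4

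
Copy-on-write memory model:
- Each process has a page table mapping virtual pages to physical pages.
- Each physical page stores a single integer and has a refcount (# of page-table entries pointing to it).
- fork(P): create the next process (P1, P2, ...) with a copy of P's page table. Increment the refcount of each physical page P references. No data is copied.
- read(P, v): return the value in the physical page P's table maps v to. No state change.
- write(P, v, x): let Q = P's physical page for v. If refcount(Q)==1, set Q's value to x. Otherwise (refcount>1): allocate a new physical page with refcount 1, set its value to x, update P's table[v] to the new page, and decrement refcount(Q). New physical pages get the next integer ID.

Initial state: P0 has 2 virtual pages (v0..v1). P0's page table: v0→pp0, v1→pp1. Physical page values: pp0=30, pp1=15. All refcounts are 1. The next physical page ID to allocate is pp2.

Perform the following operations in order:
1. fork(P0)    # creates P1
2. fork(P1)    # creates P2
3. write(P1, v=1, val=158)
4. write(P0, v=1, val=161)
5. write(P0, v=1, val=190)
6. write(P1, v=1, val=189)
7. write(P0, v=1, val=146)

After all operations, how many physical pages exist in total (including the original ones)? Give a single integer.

Answer: 4

Derivation:
Op 1: fork(P0) -> P1. 2 ppages; refcounts: pp0:2 pp1:2
Op 2: fork(P1) -> P2. 2 ppages; refcounts: pp0:3 pp1:3
Op 3: write(P1, v1, 158). refcount(pp1)=3>1 -> COPY to pp2. 3 ppages; refcounts: pp0:3 pp1:2 pp2:1
Op 4: write(P0, v1, 161). refcount(pp1)=2>1 -> COPY to pp3. 4 ppages; refcounts: pp0:3 pp1:1 pp2:1 pp3:1
Op 5: write(P0, v1, 190). refcount(pp3)=1 -> write in place. 4 ppages; refcounts: pp0:3 pp1:1 pp2:1 pp3:1
Op 6: write(P1, v1, 189). refcount(pp2)=1 -> write in place. 4 ppages; refcounts: pp0:3 pp1:1 pp2:1 pp3:1
Op 7: write(P0, v1, 146). refcount(pp3)=1 -> write in place. 4 ppages; refcounts: pp0:3 pp1:1 pp2:1 pp3:1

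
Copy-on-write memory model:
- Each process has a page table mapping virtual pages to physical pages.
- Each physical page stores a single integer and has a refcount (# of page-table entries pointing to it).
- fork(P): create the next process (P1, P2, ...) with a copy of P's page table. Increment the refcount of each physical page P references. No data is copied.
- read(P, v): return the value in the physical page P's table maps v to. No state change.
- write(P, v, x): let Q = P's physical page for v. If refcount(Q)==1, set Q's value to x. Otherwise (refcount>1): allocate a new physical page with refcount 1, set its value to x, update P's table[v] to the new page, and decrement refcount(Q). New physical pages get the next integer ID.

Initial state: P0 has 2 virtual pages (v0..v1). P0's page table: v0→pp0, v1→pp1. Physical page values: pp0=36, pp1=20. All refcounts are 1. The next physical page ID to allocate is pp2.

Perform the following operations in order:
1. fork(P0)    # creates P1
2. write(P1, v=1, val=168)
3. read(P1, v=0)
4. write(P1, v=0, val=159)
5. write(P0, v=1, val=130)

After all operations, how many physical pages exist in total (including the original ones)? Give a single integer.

Answer: 4

Derivation:
Op 1: fork(P0) -> P1. 2 ppages; refcounts: pp0:2 pp1:2
Op 2: write(P1, v1, 168). refcount(pp1)=2>1 -> COPY to pp2. 3 ppages; refcounts: pp0:2 pp1:1 pp2:1
Op 3: read(P1, v0) -> 36. No state change.
Op 4: write(P1, v0, 159). refcount(pp0)=2>1 -> COPY to pp3. 4 ppages; refcounts: pp0:1 pp1:1 pp2:1 pp3:1
Op 5: write(P0, v1, 130). refcount(pp1)=1 -> write in place. 4 ppages; refcounts: pp0:1 pp1:1 pp2:1 pp3:1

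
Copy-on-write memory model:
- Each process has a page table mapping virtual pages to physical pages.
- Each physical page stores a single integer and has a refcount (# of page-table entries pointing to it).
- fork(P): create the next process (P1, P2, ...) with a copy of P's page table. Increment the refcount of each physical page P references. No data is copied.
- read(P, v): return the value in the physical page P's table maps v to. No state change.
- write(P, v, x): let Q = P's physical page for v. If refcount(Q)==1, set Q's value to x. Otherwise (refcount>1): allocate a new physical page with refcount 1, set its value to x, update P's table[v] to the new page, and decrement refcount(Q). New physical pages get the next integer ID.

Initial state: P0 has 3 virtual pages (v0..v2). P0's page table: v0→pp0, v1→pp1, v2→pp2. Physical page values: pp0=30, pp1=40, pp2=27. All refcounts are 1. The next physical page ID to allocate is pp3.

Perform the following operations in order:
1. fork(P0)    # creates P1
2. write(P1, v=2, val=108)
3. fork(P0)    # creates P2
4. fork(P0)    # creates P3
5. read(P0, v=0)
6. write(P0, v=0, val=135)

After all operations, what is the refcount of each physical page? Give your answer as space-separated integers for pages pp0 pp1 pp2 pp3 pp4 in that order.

Answer: 3 4 3 1 1

Derivation:
Op 1: fork(P0) -> P1. 3 ppages; refcounts: pp0:2 pp1:2 pp2:2
Op 2: write(P1, v2, 108). refcount(pp2)=2>1 -> COPY to pp3. 4 ppages; refcounts: pp0:2 pp1:2 pp2:1 pp3:1
Op 3: fork(P0) -> P2. 4 ppages; refcounts: pp0:3 pp1:3 pp2:2 pp3:1
Op 4: fork(P0) -> P3. 4 ppages; refcounts: pp0:4 pp1:4 pp2:3 pp3:1
Op 5: read(P0, v0) -> 30. No state change.
Op 6: write(P0, v0, 135). refcount(pp0)=4>1 -> COPY to pp4. 5 ppages; refcounts: pp0:3 pp1:4 pp2:3 pp3:1 pp4:1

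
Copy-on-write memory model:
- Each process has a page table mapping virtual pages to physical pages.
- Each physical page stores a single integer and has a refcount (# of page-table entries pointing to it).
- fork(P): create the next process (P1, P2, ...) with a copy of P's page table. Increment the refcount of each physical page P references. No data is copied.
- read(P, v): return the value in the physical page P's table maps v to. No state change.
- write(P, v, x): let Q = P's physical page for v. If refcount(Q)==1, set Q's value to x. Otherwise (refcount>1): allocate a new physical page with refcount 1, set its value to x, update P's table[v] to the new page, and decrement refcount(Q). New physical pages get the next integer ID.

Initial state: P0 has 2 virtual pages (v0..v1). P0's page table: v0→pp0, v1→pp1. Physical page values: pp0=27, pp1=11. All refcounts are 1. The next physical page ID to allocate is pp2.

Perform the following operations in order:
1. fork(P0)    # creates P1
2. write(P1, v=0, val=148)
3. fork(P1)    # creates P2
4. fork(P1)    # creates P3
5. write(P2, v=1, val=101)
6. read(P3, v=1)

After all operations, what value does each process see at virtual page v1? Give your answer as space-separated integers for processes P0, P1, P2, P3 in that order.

Op 1: fork(P0) -> P1. 2 ppages; refcounts: pp0:2 pp1:2
Op 2: write(P1, v0, 148). refcount(pp0)=2>1 -> COPY to pp2. 3 ppages; refcounts: pp0:1 pp1:2 pp2:1
Op 3: fork(P1) -> P2. 3 ppages; refcounts: pp0:1 pp1:3 pp2:2
Op 4: fork(P1) -> P3. 3 ppages; refcounts: pp0:1 pp1:4 pp2:3
Op 5: write(P2, v1, 101). refcount(pp1)=4>1 -> COPY to pp3. 4 ppages; refcounts: pp0:1 pp1:3 pp2:3 pp3:1
Op 6: read(P3, v1) -> 11. No state change.
P0: v1 -> pp1 = 11
P1: v1 -> pp1 = 11
P2: v1 -> pp3 = 101
P3: v1 -> pp1 = 11

Answer: 11 11 101 11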